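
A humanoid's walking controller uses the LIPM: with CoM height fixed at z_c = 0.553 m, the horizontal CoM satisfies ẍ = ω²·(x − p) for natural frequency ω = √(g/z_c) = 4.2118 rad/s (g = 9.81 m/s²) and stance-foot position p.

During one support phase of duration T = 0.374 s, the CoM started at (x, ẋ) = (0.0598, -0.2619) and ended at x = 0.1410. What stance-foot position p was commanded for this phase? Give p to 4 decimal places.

ωT = 4.2118·0.374 = 1.575213; cosh(ωT) = 2.519368, sinh(ωT) = 2.312404
x(T) = p + (x₀−p)·cosh(ωT) + (ẋ₀/ω)·sinh(ωT) ⇒ p·(1 − cosh) = x(T) − x₀·cosh − (ẋ₀/ω)·sinh
numerator   = 0.1410 − (0.0598)·2.519368 − (-0.2619/4.2118)·2.312404 = 0.134133
denominator = 1 − 2.519368 = -1.519368
p = 0.134133 / -1.519368 = -0.0883

p = -0.0883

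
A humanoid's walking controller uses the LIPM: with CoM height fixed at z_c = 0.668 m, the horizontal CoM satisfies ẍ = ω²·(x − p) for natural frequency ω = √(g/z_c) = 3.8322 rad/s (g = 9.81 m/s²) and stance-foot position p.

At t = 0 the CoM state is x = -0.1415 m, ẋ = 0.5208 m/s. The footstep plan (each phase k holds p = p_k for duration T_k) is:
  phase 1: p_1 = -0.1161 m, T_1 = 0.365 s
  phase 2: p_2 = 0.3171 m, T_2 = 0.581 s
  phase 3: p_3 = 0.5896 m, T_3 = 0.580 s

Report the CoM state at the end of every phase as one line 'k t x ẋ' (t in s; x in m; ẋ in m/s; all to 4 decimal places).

1 0.3650 0.0878 0.9339
2 0.9460 0.3581 0.3525
3 1.5260 -0.0721 -2.4015

phase 1: p=-0.1161, T=0.365, ωT=1.398753, cosh=2.148525, sinh=1.901621; start (x,ẋ)=(-0.141500, 0.520800) → end (x,ẋ)=(0.087760, 0.933852)
phase 2: p=0.3171, T=0.581, ωT=2.226508, cosh=4.687677, sinh=4.579772; start (x,ẋ)=(0.087760, 0.933852) → end (x,ẋ)=(0.358052, 0.352538)
phase 3: p=0.5896, T=0.580, ωT=2.222676, cosh=4.670161, sinh=4.561842; start (x,ẋ)=(0.358052, 0.352538) → end (x,ẋ)=(-0.072107, -2.401492)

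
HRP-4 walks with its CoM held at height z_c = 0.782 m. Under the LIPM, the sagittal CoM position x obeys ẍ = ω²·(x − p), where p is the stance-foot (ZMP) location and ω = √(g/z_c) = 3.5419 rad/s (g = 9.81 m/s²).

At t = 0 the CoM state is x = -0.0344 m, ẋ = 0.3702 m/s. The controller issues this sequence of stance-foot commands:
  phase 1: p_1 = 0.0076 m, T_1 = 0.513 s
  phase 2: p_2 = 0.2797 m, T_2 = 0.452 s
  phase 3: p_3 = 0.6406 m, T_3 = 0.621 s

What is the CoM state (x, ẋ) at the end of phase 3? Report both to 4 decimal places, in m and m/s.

x = 1.5075, ẋ = 3.2357

phase 1: p=0.0076, T=0.513, ωT=1.816995, cosh=3.157926, sinh=2.995412; start (x,ẋ)=(-0.034400, 0.370200) → end (x,ẋ)=(0.188048, 0.723467)
phase 2: p=0.2797, T=0.452, ωT=1.600939, cosh=2.579696, sinh=2.377989; start (x,ẋ)=(0.188048, 0.723467) → end (x,ẋ)=(0.528993, 1.094378)
phase 3: p=0.6406, T=0.621, ωT=2.199520, cosh=4.565769, sinh=4.454913; start (x,ẋ)=(0.528993, 1.094378) → end (x,ẋ)=(1.507510, 3.235650)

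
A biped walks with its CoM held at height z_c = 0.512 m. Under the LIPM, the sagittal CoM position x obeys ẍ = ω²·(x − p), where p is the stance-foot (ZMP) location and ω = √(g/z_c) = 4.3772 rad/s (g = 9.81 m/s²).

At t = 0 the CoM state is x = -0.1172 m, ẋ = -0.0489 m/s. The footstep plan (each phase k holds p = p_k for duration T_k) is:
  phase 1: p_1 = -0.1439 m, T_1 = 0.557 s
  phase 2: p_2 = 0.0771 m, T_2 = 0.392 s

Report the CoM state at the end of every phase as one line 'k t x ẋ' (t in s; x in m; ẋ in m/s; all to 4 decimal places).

1 0.5570 -0.0533 0.3819
2 0.9490 -0.0625 -0.4399

phase 1: p=-0.1439, T=0.557, ωT=2.438100, cosh=5.769297, sinh=5.681970; start (x,ẋ)=(-0.117200, -0.048900) → end (x,ẋ)=(-0.053336, 0.381940)
phase 2: p=0.0771, T=0.392, ωT=1.715862, cosh=2.870639, sinh=2.690831; start (x,ẋ)=(-0.053336, 0.381940) → end (x,ẋ)=(-0.062542, -0.439903)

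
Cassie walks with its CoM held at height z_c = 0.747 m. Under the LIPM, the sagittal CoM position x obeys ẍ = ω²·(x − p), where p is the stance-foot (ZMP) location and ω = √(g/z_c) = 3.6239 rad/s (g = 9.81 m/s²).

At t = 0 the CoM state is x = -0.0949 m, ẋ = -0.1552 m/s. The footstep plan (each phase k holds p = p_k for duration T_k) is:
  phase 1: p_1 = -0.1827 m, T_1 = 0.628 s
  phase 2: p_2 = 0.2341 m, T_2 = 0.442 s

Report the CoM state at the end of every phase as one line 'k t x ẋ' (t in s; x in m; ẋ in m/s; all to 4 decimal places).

1 0.6280 0.0429 0.7691
2 1.0700 0.2457 0.3366

phase 1: p=-0.1827, T=0.628, ωT=2.275809, cosh=4.919254, sinh=4.816540; start (x,ẋ)=(-0.094900, -0.155200) → end (x,ẋ)=(0.042934, 0.769051)
phase 2: p=0.2341, T=0.442, ωT=1.601764, cosh=2.581659, sinh=2.380118; start (x,ẋ)=(0.042934, 0.769051) → end (x,ẋ)=(0.245673, 0.336557)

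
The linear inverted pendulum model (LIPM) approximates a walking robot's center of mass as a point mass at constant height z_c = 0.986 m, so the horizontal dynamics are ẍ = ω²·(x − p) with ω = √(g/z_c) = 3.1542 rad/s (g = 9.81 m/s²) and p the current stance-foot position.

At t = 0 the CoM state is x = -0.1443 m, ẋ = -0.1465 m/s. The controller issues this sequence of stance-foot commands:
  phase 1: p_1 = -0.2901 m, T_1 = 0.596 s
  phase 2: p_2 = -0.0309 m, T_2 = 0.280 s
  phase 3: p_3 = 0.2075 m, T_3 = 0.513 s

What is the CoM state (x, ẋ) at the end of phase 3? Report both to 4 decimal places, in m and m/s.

x = 1.9632, ẋ = 5.7463

phase 1: p=-0.2901, T=0.596, ωT=1.879903, cosh=3.352738, sinh=3.200133; start (x,ẋ)=(-0.144300, -0.146500) → end (x,ẋ)=(0.050096, 0.980509)
phase 2: p=-0.0309, T=0.280, ωT=0.883176, cosh=1.416018, sinh=1.002551; start (x,ẋ)=(0.050096, 0.980509) → end (x,ẋ)=(0.395442, 1.644546)
phase 3: p=0.2075, T=0.513, ωT=1.618105, cosh=2.620898, sinh=2.422624; start (x,ẋ)=(0.395442, 1.644546) → end (x,ẋ)=(1.963193, 5.746339)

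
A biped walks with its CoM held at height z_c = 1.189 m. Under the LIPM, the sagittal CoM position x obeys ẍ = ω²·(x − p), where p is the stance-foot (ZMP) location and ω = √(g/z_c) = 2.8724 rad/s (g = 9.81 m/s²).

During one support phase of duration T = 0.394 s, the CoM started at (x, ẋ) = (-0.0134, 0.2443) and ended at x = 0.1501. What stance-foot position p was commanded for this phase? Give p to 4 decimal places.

ωT = 2.8724·0.394 = 1.131726; cosh(ωT) = 1.711740, sinh(ωT) = 1.389263
x(T) = p + (x₀−p)·cosh(ωT) + (ẋ₀/ω)·sinh(ωT) ⇒ p·(1 − cosh) = x(T) − x₀·cosh − (ẋ₀/ω)·sinh
numerator   = 0.1501 − (-0.0134)·1.711740 − (0.2443/2.8724)·1.389263 = 0.054879
denominator = 1 − 1.711740 = -0.711740
p = 0.054879 / -0.711740 = -0.0771

p = -0.0771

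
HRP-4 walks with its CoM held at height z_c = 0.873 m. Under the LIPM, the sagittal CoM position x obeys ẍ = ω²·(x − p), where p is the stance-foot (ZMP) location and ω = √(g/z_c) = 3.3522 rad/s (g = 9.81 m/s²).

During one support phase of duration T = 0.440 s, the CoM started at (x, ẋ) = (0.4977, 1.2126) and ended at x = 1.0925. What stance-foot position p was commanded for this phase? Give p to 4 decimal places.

p = 0.6165

ωT = 3.3522·0.440 = 1.474968; cosh(ωT) = 2.299841, sinh(ωT) = 2.071055
x(T) = p + (x₀−p)·cosh(ωT) + (ẋ₀/ω)·sinh(ωT) ⇒ p·(1 − cosh) = x(T) − x₀·cosh − (ẋ₀/ω)·sinh
numerator   = 1.0925 − (0.4977)·2.299841 − (1.2126/3.3522)·2.071055 = -0.801299
denominator = 1 − 2.299841 = -1.299841
p = -0.801299 / -1.299841 = 0.6165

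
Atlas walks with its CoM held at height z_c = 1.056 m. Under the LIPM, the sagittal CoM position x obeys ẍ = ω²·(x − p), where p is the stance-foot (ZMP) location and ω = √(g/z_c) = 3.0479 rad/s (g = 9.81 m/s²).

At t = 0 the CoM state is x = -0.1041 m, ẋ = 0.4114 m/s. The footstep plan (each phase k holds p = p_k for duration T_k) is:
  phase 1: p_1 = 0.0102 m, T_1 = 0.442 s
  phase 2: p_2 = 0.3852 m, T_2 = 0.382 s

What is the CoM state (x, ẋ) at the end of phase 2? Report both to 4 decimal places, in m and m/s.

phase 1: p=0.0102, T=0.442, ωT=1.347172, cosh=2.053253, sinh=1.793278; start (x,ẋ)=(-0.104100, 0.411400) → end (x,ẋ)=(0.017567, 0.219975)
phase 2: p=0.3852, T=0.382, ωT=1.164298, cosh=1.757907, sinh=1.445765; start (x,ẋ)=(0.017567, 0.219975) → end (x,ẋ)=(-0.156721, -1.233299)

x = -0.1567, ẋ = -1.2333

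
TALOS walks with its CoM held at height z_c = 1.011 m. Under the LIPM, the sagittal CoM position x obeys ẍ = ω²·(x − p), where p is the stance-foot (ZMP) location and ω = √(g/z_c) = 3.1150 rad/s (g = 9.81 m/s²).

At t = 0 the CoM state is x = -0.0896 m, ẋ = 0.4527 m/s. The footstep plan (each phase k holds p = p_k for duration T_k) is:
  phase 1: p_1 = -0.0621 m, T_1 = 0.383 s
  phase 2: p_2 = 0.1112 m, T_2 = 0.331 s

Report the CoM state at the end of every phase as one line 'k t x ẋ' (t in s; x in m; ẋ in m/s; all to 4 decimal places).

phase 1: p=-0.0621, T=0.383, ωT=1.193045, cosh=1.800201, sinh=1.496905; start (x,ẋ)=(-0.089600, 0.452700) → end (x,ẋ)=(0.105938, 0.686722)
phase 2: p=0.1112, T=0.331, ωT=1.031065, cosh=1.580339, sinh=1.223712; start (x,ẋ)=(0.105938, 0.686722) → end (x,ẋ)=(0.372660, 1.065197)

1 0.3830 0.1059 0.6867
2 0.7140 0.3727 1.0652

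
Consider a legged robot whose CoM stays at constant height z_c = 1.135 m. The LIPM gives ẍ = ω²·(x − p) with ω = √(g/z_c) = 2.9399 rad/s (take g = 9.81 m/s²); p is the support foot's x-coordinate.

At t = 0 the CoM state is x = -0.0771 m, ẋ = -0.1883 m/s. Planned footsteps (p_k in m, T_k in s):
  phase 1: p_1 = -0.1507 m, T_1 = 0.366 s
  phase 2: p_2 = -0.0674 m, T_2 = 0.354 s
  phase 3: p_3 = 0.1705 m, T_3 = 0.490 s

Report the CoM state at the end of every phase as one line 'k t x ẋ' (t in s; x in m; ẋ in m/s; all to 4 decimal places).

1 0.3660 -0.1132 -0.0278
2 0.7200 -0.1521 -0.2112
3 1.2100 -0.6921 -2.3613

phase 1: p=-0.1507, T=0.366, ωT=1.076003, cosh=1.636945, sinh=1.295989; start (x,ẋ)=(-0.077100, -0.188300) → end (x,ẋ)=(-0.113229, -0.027815)
phase 2: p=-0.0674, T=0.354, ωT=1.040725, cosh=1.592233, sinh=1.239035; start (x,ẋ)=(-0.113229, -0.027815) → end (x,ẋ)=(-0.152093, -0.211225)
phase 3: p=0.1705, T=0.490, ωT=1.440551, cosh=2.229910, sinh=1.993112; start (x,ẋ)=(-0.152093, -0.211225) → end (x,ẋ)=(-0.692053, -2.361262)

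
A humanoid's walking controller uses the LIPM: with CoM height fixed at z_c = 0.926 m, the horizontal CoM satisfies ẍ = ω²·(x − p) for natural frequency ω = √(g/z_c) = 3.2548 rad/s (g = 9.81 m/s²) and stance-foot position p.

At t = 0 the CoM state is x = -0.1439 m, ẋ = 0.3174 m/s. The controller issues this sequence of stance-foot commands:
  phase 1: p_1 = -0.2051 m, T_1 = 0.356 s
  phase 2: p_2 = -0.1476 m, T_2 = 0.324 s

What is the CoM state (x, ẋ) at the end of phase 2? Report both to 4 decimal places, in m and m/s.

x = 0.4836, ẋ = 2.1327

phase 1: p=-0.2051, T=0.356, ωT=1.158709, cosh=1.749854, sinh=1.435963; start (x,ẋ)=(-0.143900, 0.317400) → end (x,ẋ)=(0.042023, 0.841439)
phase 2: p=-0.1476, T=0.324, ωT=1.054555, cosh=1.609523, sinh=1.261175; start (x,ẋ)=(0.042023, 0.841439) → end (x,ẋ)=(0.483644, 2.132691)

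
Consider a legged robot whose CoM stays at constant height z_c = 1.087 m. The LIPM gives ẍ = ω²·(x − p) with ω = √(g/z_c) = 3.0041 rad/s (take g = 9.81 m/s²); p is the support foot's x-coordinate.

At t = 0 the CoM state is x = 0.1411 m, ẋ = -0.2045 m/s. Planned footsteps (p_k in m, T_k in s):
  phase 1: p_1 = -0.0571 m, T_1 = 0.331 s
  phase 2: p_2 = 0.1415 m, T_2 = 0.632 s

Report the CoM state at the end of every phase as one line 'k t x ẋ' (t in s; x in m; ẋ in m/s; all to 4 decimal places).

1 0.3310 0.1680 0.3803
2 0.9630 0.6452 1.5582

phase 1: p=-0.0571, T=0.331, ωT=0.994357, cosh=1.536474, sinh=1.166512; start (x,ẋ)=(0.141100, -0.204500) → end (x,ẋ)=(0.168020, 0.380347)
phase 2: p=0.1415, T=0.632, ωT=1.898591, cosh=3.413131, sinh=3.263351; start (x,ẋ)=(0.168020, 0.380347) → end (x,ẋ)=(0.645188, 1.558166)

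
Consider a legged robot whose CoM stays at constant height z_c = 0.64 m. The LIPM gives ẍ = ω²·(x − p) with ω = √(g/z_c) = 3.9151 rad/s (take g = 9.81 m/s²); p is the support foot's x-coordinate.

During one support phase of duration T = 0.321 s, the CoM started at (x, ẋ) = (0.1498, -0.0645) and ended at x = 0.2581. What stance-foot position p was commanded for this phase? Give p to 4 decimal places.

p = -0.0002

ωT = 3.9151·0.321 = 1.256747; cosh(ωT) = 1.899275, sinh(ωT) = 1.614697
x(T) = p + (x₀−p)·cosh(ωT) + (ẋ₀/ω)·sinh(ωT) ⇒ p·(1 − cosh) = x(T) − x₀·cosh − (ẋ₀/ω)·sinh
numerator   = 0.2581 − (0.1498)·1.899275 − (-0.0645/3.9151)·1.614697 = 0.000190
denominator = 1 − 1.899275 = -0.899275
p = 0.000190 / -0.899275 = -0.0002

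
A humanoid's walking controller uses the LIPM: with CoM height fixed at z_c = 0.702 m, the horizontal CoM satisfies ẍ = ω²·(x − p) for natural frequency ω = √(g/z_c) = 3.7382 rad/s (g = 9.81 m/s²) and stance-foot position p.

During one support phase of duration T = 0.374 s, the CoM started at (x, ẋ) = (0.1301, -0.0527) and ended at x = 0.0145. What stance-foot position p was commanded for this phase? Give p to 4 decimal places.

ωT = 3.7382·0.374 = 1.398087; cosh(ωT) = 2.147259, sinh(ωT) = 1.900190
x(T) = p + (x₀−p)·cosh(ωT) + (ẋ₀/ω)·sinh(ωT) ⇒ p·(1 − cosh) = x(T) − x₀·cosh − (ẋ₀/ω)·sinh
numerator   = 0.0145 − (0.1301)·2.147259 − (-0.0527/3.7382)·1.900190 = -0.238070
denominator = 1 − 2.147259 = -1.147259
p = -0.238070 / -1.147259 = 0.2075

p = 0.2075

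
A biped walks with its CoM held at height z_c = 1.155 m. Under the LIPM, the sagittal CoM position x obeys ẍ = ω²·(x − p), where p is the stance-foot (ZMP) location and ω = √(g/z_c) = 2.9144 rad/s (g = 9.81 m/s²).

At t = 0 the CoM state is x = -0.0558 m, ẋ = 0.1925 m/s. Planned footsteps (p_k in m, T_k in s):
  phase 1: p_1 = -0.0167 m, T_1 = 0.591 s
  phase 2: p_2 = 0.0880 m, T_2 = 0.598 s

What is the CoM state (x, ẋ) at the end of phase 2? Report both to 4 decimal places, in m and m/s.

phase 1: p=-0.0167, T=0.591, ωT=1.722410, cosh=2.888320, sinh=2.709685; start (x,ẋ)=(-0.055800, 0.192500) → end (x,ẋ)=(0.049345, 0.247225)
phase 2: p=0.0880, T=0.598, ωT=1.742811, cosh=2.944205, sinh=2.769177; start (x,ẋ)=(0.049345, 0.247225) → end (x,ẋ)=(0.209097, 0.415916)

x = 0.2091, ẋ = 0.4159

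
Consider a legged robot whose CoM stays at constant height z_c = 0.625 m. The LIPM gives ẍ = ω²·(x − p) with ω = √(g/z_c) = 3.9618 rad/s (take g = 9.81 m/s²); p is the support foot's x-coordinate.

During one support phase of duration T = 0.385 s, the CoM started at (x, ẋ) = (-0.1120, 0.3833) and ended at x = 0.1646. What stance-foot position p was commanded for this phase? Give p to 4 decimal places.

ωT = 3.9618·0.385 = 1.525293; cosh(ωT) = 2.407024, sinh(ωT) = 2.189466
x(T) = p + (x₀−p)·cosh(ωT) + (ẋ₀/ω)·sinh(ωT) ⇒ p·(1 − cosh) = x(T) − x₀·cosh − (ẋ₀/ω)·sinh
numerator   = 0.1646 − (-0.1120)·2.407024 − (0.3833/3.9618)·2.189466 = 0.222358
denominator = 1 − 2.407024 = -1.407024
p = 0.222358 / -1.407024 = -0.1580

p = -0.1580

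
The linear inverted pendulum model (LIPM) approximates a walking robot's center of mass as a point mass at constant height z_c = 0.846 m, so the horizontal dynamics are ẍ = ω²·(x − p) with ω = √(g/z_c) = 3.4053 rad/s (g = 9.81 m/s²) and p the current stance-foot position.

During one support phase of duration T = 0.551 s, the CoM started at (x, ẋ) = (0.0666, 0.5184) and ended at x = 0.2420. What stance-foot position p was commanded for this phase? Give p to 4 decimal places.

p = 0.1990

ωT = 3.4053·0.551 = 1.876320; cosh(ωT) = 3.341293, sinh(ωT) = 3.188141
x(T) = p + (x₀−p)·cosh(ωT) + (ẋ₀/ω)·sinh(ωT) ⇒ p·(1 − cosh) = x(T) − x₀·cosh − (ẋ₀/ω)·sinh
numerator   = 0.2420 − (0.0666)·3.341293 − (0.5184/3.4053)·3.188141 = -0.465871
denominator = 1 − 3.341293 = -2.341293
p = -0.465871 / -2.341293 = 0.1990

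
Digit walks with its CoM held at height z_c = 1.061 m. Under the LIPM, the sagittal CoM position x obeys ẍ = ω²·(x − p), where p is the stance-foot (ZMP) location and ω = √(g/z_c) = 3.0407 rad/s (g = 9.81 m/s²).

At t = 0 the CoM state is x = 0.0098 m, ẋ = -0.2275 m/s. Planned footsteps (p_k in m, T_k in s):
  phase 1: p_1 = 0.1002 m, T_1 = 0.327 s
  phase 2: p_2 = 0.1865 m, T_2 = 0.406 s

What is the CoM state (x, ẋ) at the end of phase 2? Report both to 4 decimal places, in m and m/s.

x = -0.7425, ẋ = -2.7435

phase 1: p=0.1002, T=0.327, ωT=0.994309, cosh=1.536417, sinh=1.166438; start (x,ẋ)=(0.009800, -0.227500) → end (x,ẋ)=(-0.125963, -0.670165)
phase 2: p=0.1865, T=0.406, ωT=1.234524, cosh=1.863858, sinh=1.572885; start (x,ẋ)=(-0.125963, -0.670165) → end (x,ẋ)=(-0.742548, -2.743500)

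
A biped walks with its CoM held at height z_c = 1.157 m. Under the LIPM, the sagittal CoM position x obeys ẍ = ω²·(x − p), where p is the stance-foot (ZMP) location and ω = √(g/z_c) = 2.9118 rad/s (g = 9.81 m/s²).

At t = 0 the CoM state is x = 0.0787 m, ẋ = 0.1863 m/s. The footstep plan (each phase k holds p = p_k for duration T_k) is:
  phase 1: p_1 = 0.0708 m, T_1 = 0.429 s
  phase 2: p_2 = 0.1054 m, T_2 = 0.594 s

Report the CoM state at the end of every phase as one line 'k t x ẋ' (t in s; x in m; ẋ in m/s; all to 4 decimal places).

1 0.4290 0.1881 0.3884
2 1.0230 0.7101 1.7869

phase 1: p=0.0708, T=0.429, ωT=1.249162, cosh=1.887082, sinh=1.600338; start (x,ẋ)=(0.078700, 0.186300) → end (x,ẋ)=(0.188099, 0.388376)
phase 2: p=0.1054, T=0.594, ωT=1.729609, cosh=2.907902, sinh=2.730548; start (x,ẋ)=(0.188099, 0.388376) → end (x,ẋ)=(0.710082, 1.786886)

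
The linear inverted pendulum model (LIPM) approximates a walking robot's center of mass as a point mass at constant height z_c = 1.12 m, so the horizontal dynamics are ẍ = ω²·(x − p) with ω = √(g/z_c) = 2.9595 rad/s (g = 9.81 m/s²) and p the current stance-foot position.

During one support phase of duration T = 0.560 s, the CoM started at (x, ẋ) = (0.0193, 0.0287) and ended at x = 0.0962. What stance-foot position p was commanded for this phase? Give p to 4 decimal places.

ωT = 2.9595·0.560 = 1.657320; cosh(ωT) = 2.717942, sinh(ωT) = 2.527293
x(T) = p + (x₀−p)·cosh(ωT) + (ẋ₀/ω)·sinh(ωT) ⇒ p·(1 − cosh) = x(T) − x₀·cosh − (ẋ₀/ω)·sinh
numerator   = 0.0962 − (0.0193)·2.717942 − (0.0287/2.9595)·2.527293 = 0.019235
denominator = 1 − 2.717942 = -1.717942
p = 0.019235 / -1.717942 = -0.0112

p = -0.0112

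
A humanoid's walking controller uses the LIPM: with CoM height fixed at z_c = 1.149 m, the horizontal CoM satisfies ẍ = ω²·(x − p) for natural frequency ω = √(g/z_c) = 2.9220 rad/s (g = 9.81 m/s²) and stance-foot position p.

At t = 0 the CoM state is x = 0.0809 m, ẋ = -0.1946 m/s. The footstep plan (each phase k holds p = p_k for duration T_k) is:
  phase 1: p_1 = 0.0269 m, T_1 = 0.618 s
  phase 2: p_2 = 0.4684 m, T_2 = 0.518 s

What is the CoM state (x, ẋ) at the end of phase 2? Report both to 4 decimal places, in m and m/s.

phase 1: p=0.0269, T=0.618, ωT=1.805796, cosh=3.124578, sinh=2.960235; start (x,ẋ)=(0.080900, -0.194600) → end (x,ẋ)=(-0.001519, -0.140953)
phase 2: p=0.4684, T=0.518, ωT=1.513596, cosh=2.381578, sinh=2.161461; start (x,ẋ)=(-0.001519, -0.140953) → end (x,ẋ)=(-0.755015, -3.303601)

x = -0.7550, ẋ = -3.3036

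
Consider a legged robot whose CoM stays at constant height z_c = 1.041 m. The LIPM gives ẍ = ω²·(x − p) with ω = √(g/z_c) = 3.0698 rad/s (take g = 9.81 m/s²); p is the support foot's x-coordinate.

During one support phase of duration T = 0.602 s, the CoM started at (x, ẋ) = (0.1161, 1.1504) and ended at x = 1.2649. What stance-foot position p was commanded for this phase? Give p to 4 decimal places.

p = 0.1210

ωT = 3.0698·0.602 = 1.848020; cosh(ωT) = 3.252393, sinh(ωT) = 3.094844
x(T) = p + (x₀−p)·cosh(ωT) + (ẋ₀/ω)·sinh(ωT) ⇒ p·(1 − cosh) = x(T) − x₀·cosh − (ẋ₀/ω)·sinh
numerator   = 1.2649 − (0.1161)·3.252393 − (1.1504/3.0698)·3.094844 = -0.272488
denominator = 1 − 3.252393 = -2.252393
p = -0.272488 / -2.252393 = 0.1210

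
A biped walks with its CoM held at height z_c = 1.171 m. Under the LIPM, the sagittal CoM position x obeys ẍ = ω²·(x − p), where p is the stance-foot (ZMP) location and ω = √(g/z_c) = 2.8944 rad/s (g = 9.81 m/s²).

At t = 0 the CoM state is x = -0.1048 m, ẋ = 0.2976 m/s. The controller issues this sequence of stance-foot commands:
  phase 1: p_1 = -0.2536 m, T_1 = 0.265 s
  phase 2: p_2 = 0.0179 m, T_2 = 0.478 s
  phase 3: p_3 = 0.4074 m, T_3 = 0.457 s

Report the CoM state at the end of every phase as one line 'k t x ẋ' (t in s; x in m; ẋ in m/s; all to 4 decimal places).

phase 1: p=-0.2536, T=0.265, ωT=0.767016, cosh=1.308864, sinh=0.844467; start (x,ẋ)=(-0.104800, 0.297600) → end (x,ẋ)=(0.027986, 0.753219)
phase 2: p=0.0179, T=0.478, ωT=1.383523, cosh=2.119812, sinh=1.869118; start (x,ẋ)=(0.027986, 0.753219) → end (x,ẋ)=(0.525688, 1.651250)
phase 3: p=0.4074, T=0.457, ωT=1.322741, cosh=2.010050, sinh=1.743646; start (x,ẋ)=(0.525688, 1.651250) → end (x,ẋ)=(1.639911, 3.916070)

1 0.2650 0.0280 0.7532
2 0.7430 0.5257 1.6512
3 1.2000 1.6399 3.9161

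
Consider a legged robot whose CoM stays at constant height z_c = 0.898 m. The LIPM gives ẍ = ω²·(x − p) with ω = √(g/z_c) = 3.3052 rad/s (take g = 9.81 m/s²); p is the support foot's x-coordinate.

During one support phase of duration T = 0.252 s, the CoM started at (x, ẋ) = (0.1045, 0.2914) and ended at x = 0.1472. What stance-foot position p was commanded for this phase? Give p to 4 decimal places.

p = 0.2121

ωT = 3.3052·0.252 = 0.832910; cosh(ωT) = 1.367392, sinh(ωT) = 0.932610
x(T) = p + (x₀−p)·cosh(ωT) + (ẋ₀/ω)·sinh(ωT) ⇒ p·(1 − cosh) = x(T) − x₀·cosh − (ẋ₀/ω)·sinh
numerator   = 0.1472 − (0.1045)·1.367392 − (0.2914/3.3052)·0.932610 = -0.077915
denominator = 1 − 1.367392 = -0.367392
p = -0.077915 / -0.367392 = 0.2121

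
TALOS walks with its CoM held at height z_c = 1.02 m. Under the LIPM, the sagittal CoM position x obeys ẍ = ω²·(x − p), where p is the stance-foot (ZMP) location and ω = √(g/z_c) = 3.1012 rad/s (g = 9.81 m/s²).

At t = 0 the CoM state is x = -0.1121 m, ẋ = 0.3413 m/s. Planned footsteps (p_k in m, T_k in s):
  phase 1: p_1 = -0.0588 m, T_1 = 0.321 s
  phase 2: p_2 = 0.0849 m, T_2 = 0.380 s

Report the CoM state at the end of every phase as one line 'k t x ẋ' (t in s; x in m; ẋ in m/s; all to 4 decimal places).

1 0.3210 -0.0122 0.3317
2 0.7010 0.0695 0.1472

phase 1: p=-0.0588, T=0.321, ωT=0.995485, cosh=1.537791, sinh=1.168246; start (x,ẋ)=(-0.112100, 0.341300) → end (x,ẋ)=(-0.012194, 0.331744)
phase 2: p=0.0849, T=0.380, ωT=1.178456, cosh=1.778553, sinh=1.470800; start (x,ẋ)=(-0.012194, 0.331744) → end (x,ẋ)=(0.069549, 0.147155)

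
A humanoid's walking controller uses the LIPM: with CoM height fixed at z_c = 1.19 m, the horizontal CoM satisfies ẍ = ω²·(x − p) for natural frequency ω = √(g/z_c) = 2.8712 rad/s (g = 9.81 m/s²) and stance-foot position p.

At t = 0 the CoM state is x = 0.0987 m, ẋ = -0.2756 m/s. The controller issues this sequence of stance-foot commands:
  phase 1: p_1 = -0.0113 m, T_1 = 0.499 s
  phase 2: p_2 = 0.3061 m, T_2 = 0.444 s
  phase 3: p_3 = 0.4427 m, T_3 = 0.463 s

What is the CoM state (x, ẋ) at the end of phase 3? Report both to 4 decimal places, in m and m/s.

x = -1.5921, ẋ = -5.6816

phase 1: p=-0.0113, T=0.499, ωT=1.432729, cosh=2.214387, sinh=1.975730; start (x,ẋ)=(0.098700, -0.275600) → end (x,ẋ)=(0.042637, 0.013714)
phase 2: p=0.3061, T=0.444, ωT=1.274813, cosh=1.928757, sinh=1.649274; start (x,ẋ)=(0.042637, 0.013714) → end (x,ẋ)=(-0.194179, -1.221153)
phase 3: p=0.4427, T=0.463, ωT=1.329366, cosh=2.021645, sinh=1.757000; start (x,ẋ)=(-0.194179, -1.221153) → end (x,ẋ)=(-1.592115, -5.681602)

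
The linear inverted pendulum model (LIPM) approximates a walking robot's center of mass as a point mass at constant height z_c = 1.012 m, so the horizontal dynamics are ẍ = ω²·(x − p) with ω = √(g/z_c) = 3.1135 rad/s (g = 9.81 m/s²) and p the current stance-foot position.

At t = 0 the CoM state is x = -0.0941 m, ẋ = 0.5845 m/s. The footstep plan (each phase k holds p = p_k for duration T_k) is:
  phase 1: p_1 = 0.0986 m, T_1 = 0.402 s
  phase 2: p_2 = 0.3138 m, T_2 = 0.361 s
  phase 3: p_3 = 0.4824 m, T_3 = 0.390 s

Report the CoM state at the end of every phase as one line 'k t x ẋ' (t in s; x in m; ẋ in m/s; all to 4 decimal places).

1 0.4020 0.0355 0.1424
2 0.7630 -0.0967 -0.9501
3 1.1530 -1.0472 -4.5093

phase 1: p=0.0986, T=0.402, ωT=1.251627, cosh=1.891033, sinh=1.604994; start (x,ẋ)=(-0.094100, 0.584500) → end (x,ẋ)=(0.035505, 0.142358)
phase 2: p=0.3138, T=0.361, ωT=1.123973, cosh=1.701021, sinh=1.376035; start (x,ẋ)=(0.035505, 0.142358) → end (x,ẋ)=(-0.096670, -0.950142)
phase 3: p=0.4824, T=0.390, ωT=1.214265, cosh=1.832373, sinh=1.535445; start (x,ẋ)=(-0.096670, -0.950142) → end (x,ẋ)=(-1.047241, -4.509319)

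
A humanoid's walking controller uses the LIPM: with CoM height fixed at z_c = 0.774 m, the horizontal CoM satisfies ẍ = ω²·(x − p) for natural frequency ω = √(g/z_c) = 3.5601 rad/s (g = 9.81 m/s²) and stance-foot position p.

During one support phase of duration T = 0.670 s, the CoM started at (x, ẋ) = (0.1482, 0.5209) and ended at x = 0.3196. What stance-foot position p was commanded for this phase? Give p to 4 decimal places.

ωT = 3.5601·0.670 = 2.385267; cosh(ωT) = 5.477013, sinh(ωT) = 5.384949
x(T) = p + (x₀−p)·cosh(ωT) + (ẋ₀/ω)·sinh(ωT) ⇒ p·(1 − cosh) = x(T) − x₀·cosh − (ẋ₀/ω)·sinh
numerator   = 0.3196 − (0.1482)·5.477013 − (0.5209/3.5601)·5.384949 = -1.279998
denominator = 1 − 5.477013 = -4.477013
p = -1.279998 / -4.477013 = 0.2859

p = 0.2859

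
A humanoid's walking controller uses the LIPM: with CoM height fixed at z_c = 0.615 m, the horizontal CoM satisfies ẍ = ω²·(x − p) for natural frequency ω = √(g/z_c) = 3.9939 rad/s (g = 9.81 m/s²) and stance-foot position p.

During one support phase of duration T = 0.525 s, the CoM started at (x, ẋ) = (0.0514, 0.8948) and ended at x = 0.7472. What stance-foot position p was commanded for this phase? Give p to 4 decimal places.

p = 0.1160

ωT = 3.9939·0.525 = 2.096798; cosh(ωT) = 4.131454, sinh(ωT) = 4.008605
x(T) = p + (x₀−p)·cosh(ωT) + (ẋ₀/ω)·sinh(ωT) ⇒ p·(1 − cosh) = x(T) − x₀·cosh − (ẋ₀/ω)·sinh
numerator   = 0.7472 − (0.0514)·4.131454 − (0.8948/3.9939)·4.008605 = -0.363251
denominator = 1 − 4.131454 = -3.131454
p = -0.363251 / -3.131454 = 0.1160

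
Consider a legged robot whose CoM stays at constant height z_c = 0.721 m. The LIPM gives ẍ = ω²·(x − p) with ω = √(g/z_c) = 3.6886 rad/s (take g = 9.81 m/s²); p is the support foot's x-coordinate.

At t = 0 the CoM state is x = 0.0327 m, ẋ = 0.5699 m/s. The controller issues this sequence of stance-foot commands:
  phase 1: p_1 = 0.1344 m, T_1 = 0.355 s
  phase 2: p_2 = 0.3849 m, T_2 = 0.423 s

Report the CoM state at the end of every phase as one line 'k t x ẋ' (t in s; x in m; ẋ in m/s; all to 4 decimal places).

phase 1: p=0.1344, T=0.355, ωT=1.309453, cosh=1.987057, sinh=1.717090; start (x,ẋ)=(0.032700, 0.569900) → end (x,ẋ)=(0.197612, 0.488291)
phase 2: p=0.3849, T=0.423, ωT=1.560278, cosh=2.485111, sinh=2.275033; start (x,ẋ)=(0.197612, 0.488291) → end (x,ẋ)=(0.220634, -0.358206)

1 0.3550 0.1976 0.4883
2 0.7780 0.2206 -0.3582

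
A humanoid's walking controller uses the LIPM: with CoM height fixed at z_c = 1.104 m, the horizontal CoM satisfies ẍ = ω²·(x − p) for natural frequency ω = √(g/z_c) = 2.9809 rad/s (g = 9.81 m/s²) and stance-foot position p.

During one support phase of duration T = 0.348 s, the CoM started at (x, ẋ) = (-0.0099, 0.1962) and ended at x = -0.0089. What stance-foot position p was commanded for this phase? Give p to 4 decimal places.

ωT = 2.9809·0.348 = 1.037353; cosh(ωT) = 1.588065, sinh(ωT) = 1.233674
x(T) = p + (x₀−p)·cosh(ωT) + (ẋ₀/ω)·sinh(ωT) ⇒ p·(1 − cosh) = x(T) − x₀·cosh − (ẋ₀/ω)·sinh
numerator   = -0.0089 − (-0.0099)·1.588065 − (0.1962/2.9809)·1.233674 = -0.074377
denominator = 1 − 1.588065 = -0.588065
p = -0.074377 / -0.588065 = 0.1265

p = 0.1265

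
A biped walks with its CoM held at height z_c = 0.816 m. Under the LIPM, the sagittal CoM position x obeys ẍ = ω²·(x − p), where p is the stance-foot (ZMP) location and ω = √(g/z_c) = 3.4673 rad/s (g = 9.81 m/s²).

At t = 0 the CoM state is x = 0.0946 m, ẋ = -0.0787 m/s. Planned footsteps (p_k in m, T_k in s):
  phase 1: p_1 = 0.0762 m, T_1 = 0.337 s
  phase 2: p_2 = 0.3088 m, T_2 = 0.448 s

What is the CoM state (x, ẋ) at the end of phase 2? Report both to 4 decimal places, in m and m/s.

x = -0.2969, ẋ = -1.9390

phase 1: p=0.0762, T=0.337, ωT=1.168480, cosh=1.763969, sinh=1.453130; start (x,ẋ)=(0.094600, -0.078700) → end (x,ẋ)=(0.075674, -0.046117)
phase 2: p=0.3088, T=0.448, ωT=1.553350, cosh=2.469410, sinh=2.257872; start (x,ẋ)=(0.075674, -0.046117) → end (x,ẋ)=(-0.296914, -1.938958)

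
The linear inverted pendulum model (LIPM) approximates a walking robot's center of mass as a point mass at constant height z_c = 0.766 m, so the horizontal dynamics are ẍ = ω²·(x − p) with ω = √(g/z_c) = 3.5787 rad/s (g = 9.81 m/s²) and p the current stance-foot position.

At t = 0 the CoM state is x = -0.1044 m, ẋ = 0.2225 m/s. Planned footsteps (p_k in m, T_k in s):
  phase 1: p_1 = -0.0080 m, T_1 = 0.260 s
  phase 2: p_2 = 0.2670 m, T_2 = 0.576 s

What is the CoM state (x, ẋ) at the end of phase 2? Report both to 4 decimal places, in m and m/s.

x = -1.1757, ẋ = -5.0091

phase 1: p=-0.0080, T=0.260, ωT=0.930462, cosh=1.465026, sinh=1.070654; start (x,ẋ)=(-0.104400, 0.222500) → end (x,ẋ)=(-0.082662, -0.043393)
phase 2: p=0.2670, T=0.576, ωT=2.061331, cosh=3.991853, sinh=3.864568; start (x,ẋ)=(-0.082662, -0.043393) → end (x,ẋ)=(-1.175660, -5.009094)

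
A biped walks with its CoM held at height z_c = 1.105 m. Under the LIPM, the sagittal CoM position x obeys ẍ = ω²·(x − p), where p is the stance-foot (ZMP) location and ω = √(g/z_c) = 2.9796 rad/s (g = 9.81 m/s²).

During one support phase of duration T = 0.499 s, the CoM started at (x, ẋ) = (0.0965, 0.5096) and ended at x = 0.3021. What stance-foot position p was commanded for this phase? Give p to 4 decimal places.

ωT = 2.9796·0.499 = 1.486820; cosh(ωT) = 2.324550, sinh(ωT) = 2.098460
x(T) = p + (x₀−p)·cosh(ωT) + (ẋ₀/ω)·sinh(ωT) ⇒ p·(1 − cosh) = x(T) − x₀·cosh − (ẋ₀/ω)·sinh
numerator   = 0.3021 − (0.0965)·2.324550 − (0.5096/2.9796)·2.098460 = -0.281118
denominator = 1 − 2.324550 = -1.324550
p = -0.281118 / -1.324550 = 0.2122

p = 0.2122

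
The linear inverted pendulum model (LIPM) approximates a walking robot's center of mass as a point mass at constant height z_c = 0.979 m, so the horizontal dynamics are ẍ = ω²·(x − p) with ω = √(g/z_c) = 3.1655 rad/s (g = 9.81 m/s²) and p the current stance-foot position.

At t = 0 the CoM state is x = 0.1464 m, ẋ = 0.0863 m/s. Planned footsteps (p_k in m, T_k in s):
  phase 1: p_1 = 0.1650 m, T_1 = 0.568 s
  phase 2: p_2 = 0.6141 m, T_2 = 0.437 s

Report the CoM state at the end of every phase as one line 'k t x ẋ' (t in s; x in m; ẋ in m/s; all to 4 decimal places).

1 0.5680 0.1874 0.0948
2 1.0050 -0.2344 -2.3234

phase 1: p=0.1650, T=0.568, ωT=1.798004, cosh=3.101607, sinh=2.935978; start (x,ẋ)=(0.146400, 0.086300) → end (x,ẋ)=(0.187353, 0.094803)
phase 2: p=0.6141, T=0.437, ωT=1.383324, cosh=2.119439, sinh=1.868695; start (x,ẋ)=(0.187353, 0.094803) → end (x,ẋ)=(-0.234399, -2.323432)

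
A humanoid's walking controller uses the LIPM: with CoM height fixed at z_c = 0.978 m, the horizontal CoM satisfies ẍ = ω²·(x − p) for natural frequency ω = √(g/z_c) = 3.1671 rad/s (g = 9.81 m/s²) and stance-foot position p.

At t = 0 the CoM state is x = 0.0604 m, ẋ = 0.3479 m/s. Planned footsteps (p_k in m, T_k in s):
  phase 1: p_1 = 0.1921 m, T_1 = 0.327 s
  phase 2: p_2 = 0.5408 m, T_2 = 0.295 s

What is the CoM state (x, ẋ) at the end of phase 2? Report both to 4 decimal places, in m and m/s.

phase 1: p=0.1921, T=0.327, ωT=1.035642, cosh=1.585956, sinh=1.230957; start (x,ẋ)=(0.060400, 0.347900) → end (x,ẋ)=(0.118448, 0.038313)
phase 2: p=0.5408, T=0.295, ωT=0.934294, cosh=1.469140, sinh=1.076277; start (x,ẋ)=(0.118448, 0.038313) → end (x,ẋ)=(-0.066674, -1.383374)

x = -0.0667, ẋ = -1.3834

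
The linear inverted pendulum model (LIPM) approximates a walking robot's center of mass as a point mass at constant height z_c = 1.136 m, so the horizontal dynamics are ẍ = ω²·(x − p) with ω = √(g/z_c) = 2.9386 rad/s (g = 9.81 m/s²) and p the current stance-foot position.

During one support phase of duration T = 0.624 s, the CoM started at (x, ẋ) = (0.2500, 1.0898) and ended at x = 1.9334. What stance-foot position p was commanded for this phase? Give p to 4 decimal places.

ωT = 2.9386·0.624 = 1.833686; cosh(ωT) = 3.208366, sinh(ωT) = 3.048543
x(T) = p + (x₀−p)·cosh(ωT) + (ẋ₀/ω)·sinh(ωT) ⇒ p·(1 − cosh) = x(T) − x₀·cosh − (ẋ₀/ω)·sinh
numerator   = 1.9334 − (0.2500)·3.208366 − (1.0898/2.9386)·3.048543 = 0.000735
denominator = 1 − 3.208366 = -2.208366
p = 0.000735 / -2.208366 = -0.0003

p = -0.0003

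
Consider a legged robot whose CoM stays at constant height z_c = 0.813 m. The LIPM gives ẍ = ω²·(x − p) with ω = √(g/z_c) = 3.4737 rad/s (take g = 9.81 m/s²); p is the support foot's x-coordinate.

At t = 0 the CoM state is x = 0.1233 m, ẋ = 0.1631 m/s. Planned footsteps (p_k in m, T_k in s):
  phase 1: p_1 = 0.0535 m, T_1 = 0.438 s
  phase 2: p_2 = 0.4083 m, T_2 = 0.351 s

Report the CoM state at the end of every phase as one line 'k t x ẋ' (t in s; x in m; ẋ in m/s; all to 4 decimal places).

phase 1: p=0.0535, T=0.438, ωT=1.521481, cosh=2.398694, sinh=2.180306; start (x,ẋ)=(0.123300, 0.163100) → end (x,ẋ)=(0.323300, 0.919873)
phase 2: p=0.4083, T=0.351, ωT=1.219269, cosh=1.840079, sinh=1.544633; start (x,ẋ)=(0.323300, 0.919873) → end (x,ẋ)=(0.660929, 1.236566)

1 0.4380 0.3233 0.9199
2 0.7890 0.6609 1.2366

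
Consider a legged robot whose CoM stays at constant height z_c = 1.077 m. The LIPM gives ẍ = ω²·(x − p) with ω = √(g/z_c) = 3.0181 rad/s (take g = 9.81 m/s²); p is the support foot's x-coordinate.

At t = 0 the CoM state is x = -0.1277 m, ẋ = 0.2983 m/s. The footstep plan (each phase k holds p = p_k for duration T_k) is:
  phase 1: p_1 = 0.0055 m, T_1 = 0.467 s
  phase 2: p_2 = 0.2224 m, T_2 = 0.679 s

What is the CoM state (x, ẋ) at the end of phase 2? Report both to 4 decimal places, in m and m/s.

phase 1: p=0.0055, T=0.467, ωT=1.409453, cosh=2.168996, sinh=1.924719; start (x,ẋ)=(-0.127700, 0.298300) → end (x,ẋ)=(-0.093177, -0.126747)
phase 2: p=0.2224, T=0.679, ωT=2.049290, cosh=3.945607, sinh=3.816780; start (x,ẋ)=(-0.093177, -0.126747) → end (x,ẋ)=(-1.183029, -4.135355)

x = -1.1830, ẋ = -4.1354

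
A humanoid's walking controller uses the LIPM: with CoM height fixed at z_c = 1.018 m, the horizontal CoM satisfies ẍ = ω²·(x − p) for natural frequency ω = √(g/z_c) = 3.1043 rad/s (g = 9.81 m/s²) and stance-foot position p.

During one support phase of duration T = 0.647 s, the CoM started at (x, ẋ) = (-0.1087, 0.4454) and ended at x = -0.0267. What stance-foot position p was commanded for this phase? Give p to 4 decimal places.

p = 0.0499

ωT = 3.1043·0.647 = 2.008482; cosh(ωT) = 3.793095, sinh(ωT) = 3.658903
x(T) = p + (x₀−p)·cosh(ωT) + (ẋ₀/ω)·sinh(ωT) ⇒ p·(1 − cosh) = x(T) − x₀·cosh − (ẋ₀/ω)·sinh
numerator   = -0.0267 − (-0.1087)·3.793095 − (0.4454/3.1043)·3.658903 = -0.139364
denominator = 1 − 3.793095 = -2.793095
p = -0.139364 / -2.793095 = 0.0499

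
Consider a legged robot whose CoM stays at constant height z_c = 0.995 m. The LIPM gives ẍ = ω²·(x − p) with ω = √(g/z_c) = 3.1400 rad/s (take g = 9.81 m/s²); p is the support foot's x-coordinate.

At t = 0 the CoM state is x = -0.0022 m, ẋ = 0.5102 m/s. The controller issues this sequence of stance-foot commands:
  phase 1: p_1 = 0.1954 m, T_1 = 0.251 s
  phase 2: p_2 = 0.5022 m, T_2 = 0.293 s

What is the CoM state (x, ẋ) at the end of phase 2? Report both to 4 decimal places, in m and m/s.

x = -0.0734, ẋ = -1.2186

phase 1: p=0.1954, T=0.251, ωT=0.788140, cosh=1.326996, sinh=0.872306; start (x,ẋ)=(-0.002200, 0.510200) → end (x,ẋ)=(0.074921, 0.135799)
phase 2: p=0.5022, T=0.293, ωT=0.920020, cosh=1.453926, sinh=1.055415; start (x,ẋ)=(0.074921, 0.135799) → end (x,ẋ)=(-0.073387, -1.218561)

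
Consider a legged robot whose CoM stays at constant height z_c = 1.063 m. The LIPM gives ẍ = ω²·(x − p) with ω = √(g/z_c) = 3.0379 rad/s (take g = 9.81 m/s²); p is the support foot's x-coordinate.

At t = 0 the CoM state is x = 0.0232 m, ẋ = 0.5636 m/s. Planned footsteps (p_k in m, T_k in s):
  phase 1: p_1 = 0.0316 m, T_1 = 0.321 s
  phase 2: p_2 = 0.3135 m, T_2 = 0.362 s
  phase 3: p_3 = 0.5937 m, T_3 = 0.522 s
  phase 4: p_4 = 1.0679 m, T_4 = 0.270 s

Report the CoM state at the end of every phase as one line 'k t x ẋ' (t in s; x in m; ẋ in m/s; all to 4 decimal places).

1 0.3210 0.2299 0.8245
2 0.6830 0.5363 1.0361
3 1.2050 1.2456 2.2282
4 1.4750 1.9802 3.5149

phase 1: p=0.0316, T=0.321, ωT=0.975166, cosh=1.514368, sinh=1.137239; start (x,ẋ)=(0.023200, 0.563600) → end (x,ẋ)=(0.229863, 0.824478)
phase 2: p=0.3135, T=0.362, ωT=1.099720, cosh=1.668144, sinh=1.335180; start (x,ẋ)=(0.229863, 0.824478) → end (x,ẋ)=(0.536346, 1.036104)
phase 3: p=0.5937, T=0.522, ωT=1.585784, cosh=2.543952, sinh=2.339165; start (x,ẋ)=(0.536346, 1.036104) → end (x,ẋ)=(1.245588, 2.228232)
phase 4: p=1.0679, T=0.270, ωT=0.820233, cosh=1.355679, sinh=0.915350; start (x,ẋ)=(1.245588, 2.228232) → end (x,ẋ)=(1.980176, 3.514871)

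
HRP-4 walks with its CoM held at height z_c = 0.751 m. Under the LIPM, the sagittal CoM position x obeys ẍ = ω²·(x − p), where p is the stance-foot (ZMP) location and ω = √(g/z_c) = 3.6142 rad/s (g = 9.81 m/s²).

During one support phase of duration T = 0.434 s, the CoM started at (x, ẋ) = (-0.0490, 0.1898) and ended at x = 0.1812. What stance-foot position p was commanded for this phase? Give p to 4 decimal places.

ωT = 3.6142·0.434 = 1.568563; cosh(ωT) = 2.504045, sinh(ωT) = 2.295700
x(T) = p + (x₀−p)·cosh(ωT) + (ẋ₀/ω)·sinh(ωT) ⇒ p·(1 − cosh) = x(T) − x₀·cosh − (ẋ₀/ω)·sinh
numerator   = 0.1812 − (-0.0490)·2.504045 − (0.1898/3.6142)·2.295700 = 0.183339
denominator = 1 − 2.504045 = -1.504045
p = 0.183339 / -1.504045 = -0.1219

p = -0.1219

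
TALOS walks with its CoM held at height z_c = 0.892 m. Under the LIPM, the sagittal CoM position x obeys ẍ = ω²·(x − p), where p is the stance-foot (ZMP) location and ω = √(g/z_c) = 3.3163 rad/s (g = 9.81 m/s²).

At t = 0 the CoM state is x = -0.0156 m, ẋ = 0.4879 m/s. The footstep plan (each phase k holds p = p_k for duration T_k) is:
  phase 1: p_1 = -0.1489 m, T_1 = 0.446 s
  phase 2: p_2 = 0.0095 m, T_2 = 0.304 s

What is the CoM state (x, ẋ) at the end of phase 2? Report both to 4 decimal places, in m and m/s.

phase 1: p=-0.1489, T=0.446, ωT=1.479070, cosh=2.308355, sinh=2.080506; start (x,ẋ)=(-0.015600, 0.487900) → end (x,ẋ)=(0.464892, 2.045961)
phase 2: p=0.0095, T=0.304, ωT=1.008155, cosh=1.552716, sinh=1.187825; start (x,ẋ)=(0.464892, 2.045961) → end (x,ẋ)=(1.449411, 4.970667)

x = 1.4494, ẋ = 4.9707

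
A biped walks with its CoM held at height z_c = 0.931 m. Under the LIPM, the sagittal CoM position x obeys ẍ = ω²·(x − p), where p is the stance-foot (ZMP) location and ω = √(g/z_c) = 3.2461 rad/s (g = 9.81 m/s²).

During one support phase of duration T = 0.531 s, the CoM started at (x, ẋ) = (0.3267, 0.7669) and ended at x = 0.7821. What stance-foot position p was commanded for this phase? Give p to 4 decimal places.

ωT = 3.2461·0.531 = 1.723679; cosh(ωT) = 2.891760, sinh(ωT) = 2.713352
x(T) = p + (x₀−p)·cosh(ωT) + (ẋ₀/ω)·sinh(ωT) ⇒ p·(1 − cosh) = x(T) − x₀·cosh − (ẋ₀/ω)·sinh
numerator   = 0.7821 − (0.3267)·2.891760 − (0.7669/3.2461)·2.713352 = -0.803675
denominator = 1 − 2.891760 = -1.891760
p = -0.803675 / -1.891760 = 0.4248

p = 0.4248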